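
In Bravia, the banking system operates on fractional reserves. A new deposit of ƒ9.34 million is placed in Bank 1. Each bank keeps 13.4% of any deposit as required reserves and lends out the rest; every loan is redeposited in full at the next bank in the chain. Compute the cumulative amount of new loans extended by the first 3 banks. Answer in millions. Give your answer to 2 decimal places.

ƒ21.16 million

Bank i lends (1 − rr)^i of the original deposit: Bank 1 lends 9.34·0.8660 ≈ 8.0884, Bank 2 lends 9.34·0.8660² ≈ 7.0046, and so on.
Summing a geometric series: total = 9.34·[0.8660·(1 − 0.8660^3) / (1 − 0.8660)] ≈ 21.1590 million.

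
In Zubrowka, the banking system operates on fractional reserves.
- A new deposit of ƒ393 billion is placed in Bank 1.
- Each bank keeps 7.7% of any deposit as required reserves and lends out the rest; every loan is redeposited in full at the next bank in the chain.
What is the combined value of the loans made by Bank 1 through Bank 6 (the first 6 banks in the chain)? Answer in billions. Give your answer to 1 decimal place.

Bank i lends (1 − rr)^i of the original deposit: Bank 1 lends 393·0.9230 = 362.7390, Bank 2 lends 393·0.9230² ≈ 334.8081, and so on.
Summing a geometric series: total = 393·[0.9230·(1 − 0.9230^6) / (1 − 0.9230)] ≈ 1798.0755 billion.

ƒ1798.1 billion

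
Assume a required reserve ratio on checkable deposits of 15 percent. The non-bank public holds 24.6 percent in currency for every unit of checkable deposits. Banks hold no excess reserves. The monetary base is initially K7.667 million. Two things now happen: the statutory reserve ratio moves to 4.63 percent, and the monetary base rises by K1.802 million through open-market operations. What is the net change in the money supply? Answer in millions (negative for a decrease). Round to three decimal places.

K16.240 million

Before: m₁ = (1 + 0.246) / (0.15 + 0.246) ≈ 3.14646, MB₁ = 7.667, so M₁ = 3.14646 × 7.667 ≈ 24.1239 million.
After: m₂ = (1 + 0.246) / (0.0463 + 0.246) ≈ 4.26274, MB₂ = 7.667 + 1.802 = 9.469, so M₂ = 4.26274 × 9.469 ≈ 40.3639 million.
ΔM = M₂ − M₁ = 40.3639 − 24.1239 = 16.24 million.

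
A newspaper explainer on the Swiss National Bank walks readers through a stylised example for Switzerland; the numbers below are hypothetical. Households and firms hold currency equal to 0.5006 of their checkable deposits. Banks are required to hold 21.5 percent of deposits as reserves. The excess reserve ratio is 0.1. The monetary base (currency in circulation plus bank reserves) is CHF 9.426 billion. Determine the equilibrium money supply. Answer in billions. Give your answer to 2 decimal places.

CHF 17.34 billion

The money multiplier is m = (1 + c) / (rr + e + c) = (1 + 0.5006) / (0.215 + 0.1 + 0.5006) ≈ 1.8399.
So M = m × MB = 1.8399 × 9.426 ≈ 17.3429 billion.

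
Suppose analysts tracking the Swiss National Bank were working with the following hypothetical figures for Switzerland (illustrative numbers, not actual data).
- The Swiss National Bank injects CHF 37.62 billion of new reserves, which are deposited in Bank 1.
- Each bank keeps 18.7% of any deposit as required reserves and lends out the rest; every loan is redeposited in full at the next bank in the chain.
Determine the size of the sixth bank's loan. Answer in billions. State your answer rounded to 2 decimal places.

Each bank lends a fraction (1 − rr) = 0.8130 of the deposit it receives, so Bank 6 receives 37.62·0.8130^5 and lends 37.62·0.8130^6 ≈ 10.8633 billion.

CHF 10.86 billion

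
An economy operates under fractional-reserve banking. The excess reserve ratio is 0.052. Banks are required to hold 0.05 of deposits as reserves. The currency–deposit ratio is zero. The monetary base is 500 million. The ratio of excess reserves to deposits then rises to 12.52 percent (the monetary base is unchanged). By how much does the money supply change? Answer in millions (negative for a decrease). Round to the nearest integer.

-2048 million

Initially m₁ = 1 / (0.05 + 0.052) ≈ 9.8039, so M₁ = 9.8039 × 500 = 4901.95 million.
After the change m₂ = 1 / (0.05 + 0.1252) ≈ 5.7078, so M₂ = 5.7078 × 500 = 2853.9 million.
ΔM = M₂ − M₁ = 2853.9 − 4901.95 = -2048.05 million.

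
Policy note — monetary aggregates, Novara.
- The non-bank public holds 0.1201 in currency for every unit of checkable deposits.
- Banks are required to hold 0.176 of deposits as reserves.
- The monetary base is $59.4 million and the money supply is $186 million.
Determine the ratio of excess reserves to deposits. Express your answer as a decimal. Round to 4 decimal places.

0.0616

Using m = M/MB = 186/59.4 ≈ 3.131313. Since m = (1 + c)/(c + rr + e), the denominator satisfies c + rr + e = (1 + c)/m = (1 + 0.1201) / 3.131313 ≈ 0.357709.
With c = 0.1201 and rr = 0.176, the ratio of excess reserves to deposits is 0.357709 − 0.1201 − 0.176 = 0.061609.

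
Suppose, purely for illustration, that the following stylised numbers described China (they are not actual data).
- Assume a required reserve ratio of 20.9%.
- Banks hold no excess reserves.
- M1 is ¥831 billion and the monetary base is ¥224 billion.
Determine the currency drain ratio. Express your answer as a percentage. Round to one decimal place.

8.3%

Using m = M/MB = 831/224 ≈ 3.709821. From m = (1 + c)/(c + rr + e), rearranging gives 1 + c = m·(c + rr + e), so c·(1 − m) = m·(rr + e) − 1.
Hence c = [m·(rr + e) − 1]/(1 − m) = [3.709821 × (0.209 + 0) − 1] / (1 − 3.709821) ≈ 0.082901.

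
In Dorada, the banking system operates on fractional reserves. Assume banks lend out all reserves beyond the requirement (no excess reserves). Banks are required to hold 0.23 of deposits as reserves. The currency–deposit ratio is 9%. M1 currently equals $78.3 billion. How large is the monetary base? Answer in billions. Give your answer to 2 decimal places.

The money multiplier is m = (1 + c) / (rr + c) = (1 + 0.09) / (0.23 + 0.09) = 3.40625.
MB = M / m = 78.3 / 3.40625 ≈ 22.9872 billion.

$22.99 billion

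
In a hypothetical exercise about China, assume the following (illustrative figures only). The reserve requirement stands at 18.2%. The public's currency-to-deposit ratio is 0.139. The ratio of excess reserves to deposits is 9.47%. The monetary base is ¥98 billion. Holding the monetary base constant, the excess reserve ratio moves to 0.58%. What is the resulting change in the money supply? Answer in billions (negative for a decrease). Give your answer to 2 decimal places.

¥73.04 billion

Initially m₁ = (1 + 0.139) / (0.182 + 0.0947 + 0.139) ≈ 2.73996, so M₁ = 2.73996 × 98 ≈ 268.5161 billion.
After the change m₂ = (1 + 0.139) / (0.182 + 0.0058 + 0.139) ≈ 3.48531, so M₂ = 3.48531 × 98 ≈ 341.5604 billion.
ΔM = M₂ − M₁ = 341.5604 − 268.5161 = 73.0443 billion.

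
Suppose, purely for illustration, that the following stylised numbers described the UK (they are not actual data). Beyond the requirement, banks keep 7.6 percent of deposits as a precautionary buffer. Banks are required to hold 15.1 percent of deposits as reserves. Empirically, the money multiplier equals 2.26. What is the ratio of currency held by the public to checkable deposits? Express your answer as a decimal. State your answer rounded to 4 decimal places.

Using m = 2.26. From m = (1 + c)/(c + rr + e), rearranging gives 1 + c = m·(c + rr + e), so c·(1 − m) = m·(rr + e) − 1.
Hence c = [m·(rr + e) − 1]/(1 − m) = [2.26 × (0.151 + 0.076) − 1] / (1 − 2.26) ≈ 0.386492.

0.3865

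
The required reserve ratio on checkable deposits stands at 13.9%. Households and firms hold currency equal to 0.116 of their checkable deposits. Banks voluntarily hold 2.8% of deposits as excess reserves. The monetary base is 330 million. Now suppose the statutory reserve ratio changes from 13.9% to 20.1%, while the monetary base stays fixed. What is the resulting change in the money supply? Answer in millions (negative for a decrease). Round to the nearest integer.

Initially m₁ = (1 + 0.116) / (0.139 + 0.028 + 0.116) ≈ 3.9435, so M₁ = 3.9435 × 330 = 1301.355 million.
After the change m₂ = (1 + 0.116) / (0.201 + 0.028 + 0.116) ≈ 3.2348, so M₂ = 3.2348 × 330 = 1067.484 million.
ΔM = M₂ − M₁ = 1067.484 − 1301.355 = -233.871 million.

-234 million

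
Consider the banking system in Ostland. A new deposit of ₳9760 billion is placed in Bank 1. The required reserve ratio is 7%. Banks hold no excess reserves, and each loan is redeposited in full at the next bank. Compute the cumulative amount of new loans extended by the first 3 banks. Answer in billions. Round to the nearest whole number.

₳25369 billion

Bank i lends (1 − rr)^i of the original deposit: Bank 1 lends 9760·0.9300 = 9076.8000, Bank 2 lends 9760·0.9300² = 8441.4240, and so on.
Summing a geometric series: total = 9760·[0.9300·(1 − 0.9300^3) / (1 − 0.9300)] ≈ 25368.7483 billion.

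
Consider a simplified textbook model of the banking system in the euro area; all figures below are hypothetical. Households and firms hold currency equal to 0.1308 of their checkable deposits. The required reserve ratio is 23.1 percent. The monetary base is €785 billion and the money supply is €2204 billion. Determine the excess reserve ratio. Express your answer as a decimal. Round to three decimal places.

0.041

Using m = M/MB = 2204/785 ≈ 2.807643. Since m = (1 + c)/(c + rr + e), the denominator satisfies c + rr + e = (1 + c)/m = (1 + 0.1308) / 2.807643 ≈ 0.402758.
With c = 0.1308 and rr = 0.231, the excess reserve ratio is 0.402758 − 0.1308 − 0.231 = 0.040958.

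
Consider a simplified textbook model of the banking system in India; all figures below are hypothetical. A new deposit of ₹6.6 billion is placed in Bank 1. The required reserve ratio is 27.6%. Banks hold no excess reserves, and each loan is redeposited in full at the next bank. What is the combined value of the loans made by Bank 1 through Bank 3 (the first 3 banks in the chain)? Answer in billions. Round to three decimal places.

₹10.743 billion

Bank i lends (1 − rr)^i of the original deposit: Bank 1 lends 6.6·0.7240 = 4.7784, Bank 2 lends 6.6·0.7240² ≈ 3.4596, and so on.
Summing a geometric series: total = 6.6·[0.7240·(1 − 0.7240^3) / (1 − 0.7240)] ≈ 10.7427 billion.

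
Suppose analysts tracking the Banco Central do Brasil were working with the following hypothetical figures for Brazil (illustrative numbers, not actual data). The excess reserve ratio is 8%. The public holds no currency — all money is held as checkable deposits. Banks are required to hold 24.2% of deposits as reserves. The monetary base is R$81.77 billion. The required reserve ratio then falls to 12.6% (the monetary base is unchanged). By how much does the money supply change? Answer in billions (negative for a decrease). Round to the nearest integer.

R$143 billion

Initially m₁ = 1 / (0.242 + 0.08) ≈ 3.1056, so M₁ = 3.1056 × 81.77 ≈ 253.9449 billion.
After the change m₂ = 1 / (0.126 + 0.08) ≈ 4.8544, so M₂ = 4.8544 × 81.77 ≈ 396.9443 billion.
ΔM = M₂ − M₁ = 396.9443 − 253.9449 = 142.9994 billion.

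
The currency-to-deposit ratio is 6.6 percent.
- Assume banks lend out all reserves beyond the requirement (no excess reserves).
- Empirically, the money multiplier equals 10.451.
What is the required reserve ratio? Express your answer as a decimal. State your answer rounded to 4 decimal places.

Using m = 10.451. Since m = (1 + c)/(c + rr + e), the denominator satisfies c + rr + e = (1 + c)/m = (1 + 0.066) / 10.451 ≈ 0.102000.
With c = 0.066 and e = 0, the required reserve ratio is 0.102000 − 0.066 − 0 = 0.036.

0.0360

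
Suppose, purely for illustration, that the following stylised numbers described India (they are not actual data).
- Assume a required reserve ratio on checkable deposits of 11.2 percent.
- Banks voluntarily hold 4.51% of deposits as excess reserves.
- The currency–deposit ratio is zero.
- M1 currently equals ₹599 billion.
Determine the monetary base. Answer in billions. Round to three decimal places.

₹94.103 billion

The money multiplier is m = 1 / (rr + e) = 1 / (0.112 + 0.0451) ≈ 6.3653724.
MB = M / m = 599 / 6.3653724 ≈ 94.1029 billion.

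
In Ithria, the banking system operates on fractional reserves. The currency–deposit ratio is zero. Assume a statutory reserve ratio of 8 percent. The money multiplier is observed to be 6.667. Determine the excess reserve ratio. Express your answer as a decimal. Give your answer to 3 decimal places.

0.070

Using m = 6.667. Since m = (1 + c)/(c + rr + e), the denominator satisfies c + rr + e = (1 + c)/m = (1 + 0) / 6.667 ≈ 0.149993.
With c = 0 and rr = 0.08, the excess reserve ratio is 0.149993 − 0 − 0.08 = 0.069993.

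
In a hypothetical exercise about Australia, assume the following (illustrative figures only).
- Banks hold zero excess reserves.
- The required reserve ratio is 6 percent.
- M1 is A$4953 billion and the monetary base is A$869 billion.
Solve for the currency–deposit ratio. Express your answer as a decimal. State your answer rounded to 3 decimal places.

Using m = M/MB = 4953/869 ≈ 5.699655. From m = (1 + c)/(c + rr + e), rearranging gives 1 + c = m·(c + rr + e), so c·(1 − m) = m·(rr + e) − 1.
Hence c = [m·(rr + e) − 1]/(1 − m) = [5.699655 × (0.06 + 0) − 1] / (1 − 5.699655) ≈ 0.140015.

0.140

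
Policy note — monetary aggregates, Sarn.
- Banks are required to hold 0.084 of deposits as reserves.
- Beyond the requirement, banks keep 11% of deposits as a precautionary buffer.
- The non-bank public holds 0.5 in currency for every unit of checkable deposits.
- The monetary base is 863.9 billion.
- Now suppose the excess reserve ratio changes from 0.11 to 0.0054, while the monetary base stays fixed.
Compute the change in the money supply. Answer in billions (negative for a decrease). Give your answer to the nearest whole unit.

Initially m₁ = (1 + 0.5) / (0.084 + 0.11 + 0.5) ≈ 2.1614, so M₁ = 2.1614 × 863.9 ≈ 1867.2335 billion.
After the change m₂ = (1 + 0.5) / (0.084 + 0.0054 + 0.5) ≈ 2.5450, so M₂ = 2.5450 × 863.9 = 2198.6255 billion.
ΔM = M₂ − M₁ = 2198.6255 − 1867.2335 = 331.392 billion.

331 billion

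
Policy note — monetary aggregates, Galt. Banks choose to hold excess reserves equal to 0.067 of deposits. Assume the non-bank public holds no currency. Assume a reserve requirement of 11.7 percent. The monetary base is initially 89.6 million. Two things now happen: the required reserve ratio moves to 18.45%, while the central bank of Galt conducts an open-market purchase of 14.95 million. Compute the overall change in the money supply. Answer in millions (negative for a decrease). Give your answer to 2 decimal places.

-71.25 million

Before: m₁ = 1 / (0.117 + 0.067) ≈ 5.434783, MB₁ = 89.6, so M₁ = 5.434783 × 89.6 ≈ 486.9566 million.
After: m₂ = 1 / (0.1845 + 0.067) ≈ 3.976143, MB₂ = 89.6 + 14.95 = 104.55, so M₂ = 3.976143 × 104.55 ≈ 415.7058 million.
ΔM = M₂ − M₁ = 415.7058 − 486.9566 = -71.2508 million.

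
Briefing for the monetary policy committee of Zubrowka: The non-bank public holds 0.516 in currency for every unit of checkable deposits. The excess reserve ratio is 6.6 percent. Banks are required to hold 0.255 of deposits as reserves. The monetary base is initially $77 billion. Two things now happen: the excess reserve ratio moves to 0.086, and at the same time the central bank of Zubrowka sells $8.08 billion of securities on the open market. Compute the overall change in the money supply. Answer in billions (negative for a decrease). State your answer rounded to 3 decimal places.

Before: m₁ = (1 + 0.516) / (0.255 + 0.066 + 0.516) ≈ 1.811231, MB₁ = 77, so M₁ = 1.811231 × 77 ≈ 139.4648 billion.
After: m₂ = (1 + 0.516) / (0.255 + 0.086 + 0.516) ≈ 1.768961, MB₂ = 77 − 8.08 = 68.92, so M₂ = 1.768961 × 68.92 ≈ 121.9168 billion.
ΔM = M₂ − M₁ = 121.9168 − 139.4648 = -17.548 billion.

-17.548 billion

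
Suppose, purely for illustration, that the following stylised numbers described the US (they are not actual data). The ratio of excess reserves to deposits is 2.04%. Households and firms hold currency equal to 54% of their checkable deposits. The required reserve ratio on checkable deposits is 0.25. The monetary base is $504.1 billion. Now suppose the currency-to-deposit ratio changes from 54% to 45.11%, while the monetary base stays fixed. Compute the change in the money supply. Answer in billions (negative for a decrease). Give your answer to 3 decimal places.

$55.920 billion

Initially m₁ = (1 + 0.54) / (0.25 + 0.0204 + 0.54) ≈ 1.9002962, so M₁ = 1.9002962 × 504.1 ≈ 957.9393 billion.
After the change m₂ = (1 + 0.4511) / (0.25 + 0.0204 + 0.4511) ≈ 2.0112266, so M₂ = 2.0112266 × 504.1 ≈ 1013.8593 billion.
ΔM = M₂ − M₁ = 1013.8593 − 957.9393 = 55.92 billion.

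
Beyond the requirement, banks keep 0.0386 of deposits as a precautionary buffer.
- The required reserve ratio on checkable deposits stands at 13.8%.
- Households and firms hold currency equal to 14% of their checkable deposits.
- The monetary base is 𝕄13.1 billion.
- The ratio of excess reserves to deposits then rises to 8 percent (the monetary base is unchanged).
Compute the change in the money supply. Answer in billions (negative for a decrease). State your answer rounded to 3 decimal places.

-5.455 billion

Initially m₁ = (1 + 0.14) / (0.138 + 0.0386 + 0.14) ≈ 3.600758, so M₁ = 3.600758 × 13.1 ≈ 47.1699 billion.
After the change m₂ = (1 + 0.14) / (0.138 + 0.08 + 0.14) ≈ 3.184358, so M₂ = 3.184358 × 13.1 ≈ 41.7151 billion.
ΔM = M₂ − M₁ = 41.7151 − 47.1699 = -5.4548 billion.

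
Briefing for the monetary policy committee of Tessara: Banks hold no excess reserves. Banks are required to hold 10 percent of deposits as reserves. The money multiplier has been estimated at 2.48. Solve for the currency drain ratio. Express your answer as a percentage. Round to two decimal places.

50.81%

Using m = 2.48. From m = (1 + c)/(c + rr + e), rearranging gives 1 + c = m·(c + rr + e), so c·(1 − m) = m·(rr + e) − 1.
Hence c = [m·(rr + e) − 1]/(1 − m) = [2.48 × (0.1 + 0) − 1] / (1 − 2.48) ≈ 0.508108.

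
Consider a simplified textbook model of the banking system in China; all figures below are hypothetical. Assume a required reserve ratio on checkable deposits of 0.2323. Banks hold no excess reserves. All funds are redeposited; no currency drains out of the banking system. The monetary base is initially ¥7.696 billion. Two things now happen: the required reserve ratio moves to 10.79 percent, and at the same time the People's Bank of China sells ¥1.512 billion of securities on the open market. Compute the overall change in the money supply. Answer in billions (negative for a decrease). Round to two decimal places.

Before: m₁ = 1 / (0.2323) ≈ 4.3048, MB₁ = 7.696, so M₁ = 4.3048 × 7.696 ≈ 33.1297 billion.
After: m₂ = 1 / (0.1079) ≈ 9.2678, MB₂ = 7.696 − 1.512 = 6.184, so M₂ = 9.2678 × 6.184 ≈ 57.3121 billion.
ΔM = M₂ − M₁ = 57.3121 − 33.1297 = 24.1824 billion.

¥24.18 billion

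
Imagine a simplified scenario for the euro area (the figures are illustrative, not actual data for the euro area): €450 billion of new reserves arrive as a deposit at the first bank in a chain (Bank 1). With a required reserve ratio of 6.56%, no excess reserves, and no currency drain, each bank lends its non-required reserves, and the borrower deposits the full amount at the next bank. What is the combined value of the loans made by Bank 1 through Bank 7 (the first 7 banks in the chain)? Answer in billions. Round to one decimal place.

Bank i lends (1 − rr)^i of the original deposit: Bank 1 lends 450·0.9344 = 420.4800, Bank 2 lends 450·0.9344² ≈ 392.8965, and so on.
Summing a geometric series: total = 450·[0.9344·(1 − 0.9344^7) / (1 − 0.9344)] ≈ 2423.4439 billion.

€2423.4 billion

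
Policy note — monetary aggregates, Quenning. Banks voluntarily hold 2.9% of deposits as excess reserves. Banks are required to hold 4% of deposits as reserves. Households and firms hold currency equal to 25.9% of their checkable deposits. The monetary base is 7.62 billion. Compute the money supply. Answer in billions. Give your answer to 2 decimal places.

The money multiplier is m = (1 + c) / (rr + e + c) = (1 + 0.259) / (0.04 + 0.029 + 0.259) ≈ 3.8384.
So M = m × MB = 3.8384 × 7.62 ≈ 29.2486 billion.

29.25 billion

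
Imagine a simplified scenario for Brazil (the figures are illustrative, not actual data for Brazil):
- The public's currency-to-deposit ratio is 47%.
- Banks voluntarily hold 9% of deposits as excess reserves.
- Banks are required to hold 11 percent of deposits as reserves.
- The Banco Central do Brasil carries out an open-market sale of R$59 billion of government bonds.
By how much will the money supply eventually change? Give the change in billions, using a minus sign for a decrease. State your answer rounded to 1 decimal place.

The money multiplier is m = (1 + c) / (rr + e + c) = (1 + 0.47) / (0.11 + 0.09 + 0.47) ≈ 2.1940.
The sale removes 59 billion of base, so ΔM = m × ΔMB = 2.1940 × (−59) = -129.446 billion.

-129.4 billion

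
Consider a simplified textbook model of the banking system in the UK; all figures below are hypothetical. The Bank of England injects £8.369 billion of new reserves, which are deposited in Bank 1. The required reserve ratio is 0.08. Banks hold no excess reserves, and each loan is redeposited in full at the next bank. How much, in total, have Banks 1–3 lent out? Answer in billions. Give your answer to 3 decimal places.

Bank i lends (1 − rr)^i of the original deposit: Bank 1 lends 8.369·0.9200 ≈ 7.6995, Bank 2 lends 8.369·0.9200² ≈ 7.0835, and so on.
Summing a geometric series: total = 8.369·[0.9200·(1 − 0.9200^3) / (1 − 0.9200)] ≈ 21.2998 billion.

£21.300 billion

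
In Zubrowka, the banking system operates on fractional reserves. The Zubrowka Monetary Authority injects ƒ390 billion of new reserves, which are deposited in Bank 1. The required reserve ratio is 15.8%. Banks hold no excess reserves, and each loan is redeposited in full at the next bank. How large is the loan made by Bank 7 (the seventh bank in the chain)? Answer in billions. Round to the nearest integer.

ƒ117 billion

Each bank lends a fraction (1 − rr) = 0.8420 of the deposit it receives, so Bank 7 receives 390·0.8420^6 and lends 390·0.8420^7 ≈ 117.0171 billion.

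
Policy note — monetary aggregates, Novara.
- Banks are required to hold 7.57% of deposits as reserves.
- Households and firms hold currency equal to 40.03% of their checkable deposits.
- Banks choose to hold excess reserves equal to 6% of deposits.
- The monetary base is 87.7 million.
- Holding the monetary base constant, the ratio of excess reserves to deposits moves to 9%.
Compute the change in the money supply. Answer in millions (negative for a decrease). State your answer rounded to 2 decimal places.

Initially m₁ = (1 + 0.4003) / (0.0757 + 0.06 + 0.4003) = 2.61250, so M₁ = 2.61250 × 87.7 ≈ 229.1162 million.
After the change m₂ = (1 + 0.4003) / (0.0757 + 0.09 + 0.4003) ≈ 2.47403, so M₂ = 2.47403 × 87.7 ≈ 216.9724 million.
ΔM = M₂ − M₁ = 216.9724 − 229.1162 = -12.1438 million.

-12.14 million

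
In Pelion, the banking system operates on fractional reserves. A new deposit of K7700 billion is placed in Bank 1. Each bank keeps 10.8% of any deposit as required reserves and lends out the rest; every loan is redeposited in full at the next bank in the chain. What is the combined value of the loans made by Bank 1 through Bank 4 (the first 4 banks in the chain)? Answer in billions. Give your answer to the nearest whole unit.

Bank i lends (1 − rr)^i of the original deposit: Bank 1 lends 7700·0.8920 = 6868.4000, Bank 2 lends 7700·0.8920² = 6126.6128, and so on.
Summing a geometric series: total = 7700·[0.8920·(1 − 0.8920^4) / (1 − 0.8920)] ≈ 23334.6767 billion.

K23335 billion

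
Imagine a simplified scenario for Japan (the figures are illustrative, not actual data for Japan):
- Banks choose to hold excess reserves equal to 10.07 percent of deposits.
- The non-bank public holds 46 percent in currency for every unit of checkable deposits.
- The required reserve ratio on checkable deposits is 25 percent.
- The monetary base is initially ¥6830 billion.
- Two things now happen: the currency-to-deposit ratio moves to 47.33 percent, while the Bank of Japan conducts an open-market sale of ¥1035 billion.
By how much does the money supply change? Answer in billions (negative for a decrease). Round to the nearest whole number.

-1939 billion

Before: m₁ = (1 + 0.46) / (0.25 + 0.1007 + 0.46) ≈ 1.80091, MB₁ = 6830, so M₁ = 1.80091 × 6830 = 12300.2153 billion.
After: m₂ = (1 + 0.4733) / (0.25 + 0.1007 + 0.4733) ≈ 1.78799, MB₂ = 6830 − 1035 = 5795, so M₂ = 1.78799 × 5795 ≈ 10361.4021 billion.
ΔM = M₂ − M₁ = 10361.4021 − 12300.2153 = -1938.8132 billion.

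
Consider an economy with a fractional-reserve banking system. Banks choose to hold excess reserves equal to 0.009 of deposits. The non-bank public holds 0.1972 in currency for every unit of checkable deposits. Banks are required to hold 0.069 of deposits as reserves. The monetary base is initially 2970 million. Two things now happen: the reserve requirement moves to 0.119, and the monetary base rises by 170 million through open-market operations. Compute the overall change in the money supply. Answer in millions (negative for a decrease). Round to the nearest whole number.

Before: m₁ = (1 + 0.1972) / (0.069 + 0.009 + 0.1972) ≈ 4.35029, MB₁ = 2970, so M₁ = 4.35029 × 2970 = 12920.3613 million.
After: m₂ = (1 + 0.1972) / (0.119 + 0.009 + 0.1972) ≈ 3.68143, MB₂ = 2970 + 170 = 3140, so M₂ = 3.68143 × 3140 = 11559.6902 million.
ΔM = M₂ − M₁ = 11559.6902 − 12920.3613 = -1360.6711 million.

-1361 million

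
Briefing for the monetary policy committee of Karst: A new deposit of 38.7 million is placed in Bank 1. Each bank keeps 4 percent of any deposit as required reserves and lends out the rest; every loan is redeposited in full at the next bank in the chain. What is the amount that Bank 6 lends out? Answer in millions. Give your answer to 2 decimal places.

Each bank lends a fraction (1 − rr) = 0.9600 of the deposit it receives, so Bank 6 receives 38.7·0.9600^5 and lends 38.7·0.9600^6 ≈ 30.2927 million.

30.29 million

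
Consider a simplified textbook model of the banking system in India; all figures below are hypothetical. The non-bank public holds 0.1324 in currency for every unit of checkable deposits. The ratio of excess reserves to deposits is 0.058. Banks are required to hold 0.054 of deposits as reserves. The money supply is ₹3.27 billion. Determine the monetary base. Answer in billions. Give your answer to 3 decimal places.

The money multiplier is m = (1 + c) / (rr + e + c) = (1 + 0.1324) / (0.054 + 0.058 + 0.1324) ≈ 4.63339.
MB = M / m = 3.27 / 4.63339 ≈ 0.7057 billion.

₹0.706 billion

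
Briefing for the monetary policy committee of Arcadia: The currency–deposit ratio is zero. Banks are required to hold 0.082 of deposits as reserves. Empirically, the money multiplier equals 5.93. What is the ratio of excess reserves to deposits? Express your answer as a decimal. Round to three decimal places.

0.087

Using m = 5.93. Since m = (1 + c)/(c + rr + e), the denominator satisfies c + rr + e = (1 + c)/m = (1 + 0) / 5.93 ≈ 0.168634.
With c = 0 and rr = 0.082, the ratio of excess reserves to deposits is 0.168634 − 0 − 0.082 = 0.086634.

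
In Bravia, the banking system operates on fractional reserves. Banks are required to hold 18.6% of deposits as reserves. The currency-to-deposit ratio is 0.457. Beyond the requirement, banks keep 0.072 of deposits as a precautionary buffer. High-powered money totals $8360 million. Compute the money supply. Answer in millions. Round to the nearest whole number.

$17036 million

The money multiplier is m = (1 + c) / (rr + e + c) = (1 + 0.457) / (0.186 + 0.072 + 0.457) ≈ 2.03776.
So M = m × MB = 2.03776 × 8360 = 17035.6736 million.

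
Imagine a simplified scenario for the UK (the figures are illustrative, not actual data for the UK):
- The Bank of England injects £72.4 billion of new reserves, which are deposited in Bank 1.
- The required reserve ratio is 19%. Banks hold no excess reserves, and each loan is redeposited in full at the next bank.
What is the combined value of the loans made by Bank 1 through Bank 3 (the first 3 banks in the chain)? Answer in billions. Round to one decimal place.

Bank i lends (1 − rr)^i of the original deposit: Bank 1 lends 72.4·0.8100 = 58.6440, Bank 2 lends 72.4·0.8100² ≈ 47.5016, and so on.
Summing a geometric series: total = 72.4·[0.8100·(1 − 0.8100^3) / (1 − 0.8100)] ≈ 144.6220 billion.

£144.6 billion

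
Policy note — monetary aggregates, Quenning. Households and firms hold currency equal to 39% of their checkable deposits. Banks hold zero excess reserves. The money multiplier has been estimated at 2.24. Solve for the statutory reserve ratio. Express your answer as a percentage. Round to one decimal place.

23.1%

Using m = 2.24. Since m = (1 + c)/(c + rr + e), the denominator satisfies c + rr + e = (1 + c)/m = (1 + 0.39) / 2.24 ≈ 0.620536.
With c = 0.39 and e = 0, the statutory reserve ratio is 0.620536 − 0.39 − 0 = 0.230536.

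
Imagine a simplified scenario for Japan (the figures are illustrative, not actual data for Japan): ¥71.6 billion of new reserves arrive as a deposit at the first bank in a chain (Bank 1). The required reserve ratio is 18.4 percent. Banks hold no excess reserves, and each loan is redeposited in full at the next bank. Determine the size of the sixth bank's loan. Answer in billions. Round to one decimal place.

¥21.1 billion

Each bank lends a fraction (1 − rr) = 0.8160 of the deposit it receives, so Bank 6 receives 71.6·0.8160^5 and lends 71.6·0.8160^6 ≈ 21.1375 billion.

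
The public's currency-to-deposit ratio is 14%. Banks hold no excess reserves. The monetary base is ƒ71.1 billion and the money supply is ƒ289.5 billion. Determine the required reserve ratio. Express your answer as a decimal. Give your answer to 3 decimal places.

Using m = M/MB = 289.5/71.1 ≈ 4.071730. Since m = (1 + c)/(c + rr + e), the denominator satisfies c + rr + e = (1 + c)/m = (1 + 0.14) / 4.071730 ≈ 0.279979.
With c = 0.14 and e = 0, the required reserve ratio is 0.279979 − 0.14 − 0 = 0.139979.

0.140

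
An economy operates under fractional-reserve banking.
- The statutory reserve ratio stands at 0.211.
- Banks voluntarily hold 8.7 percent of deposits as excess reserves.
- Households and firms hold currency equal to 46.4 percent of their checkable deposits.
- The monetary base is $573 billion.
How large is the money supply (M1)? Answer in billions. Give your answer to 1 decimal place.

$1100.9 billion

The money multiplier is m = (1 + c) / (rr + e + c) = (1 + 0.464) / (0.211 + 0.087 + 0.464) ≈ 1.92126.
So M = m × MB = 1.92126 × 573 ≈ 1100.882 billion.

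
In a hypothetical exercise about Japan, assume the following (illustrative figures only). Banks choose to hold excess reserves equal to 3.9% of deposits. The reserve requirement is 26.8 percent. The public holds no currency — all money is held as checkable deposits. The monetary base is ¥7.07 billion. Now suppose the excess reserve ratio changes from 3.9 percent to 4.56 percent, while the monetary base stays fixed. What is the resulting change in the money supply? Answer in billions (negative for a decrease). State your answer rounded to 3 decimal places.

Initially m₁ = 1 / (0.268 + 0.039) ≈ 3.25733, so M₁ = 3.25733 × 7.07 ≈ 23.0293 billion.
After the change m₂ = 1 / (0.268 + 0.0456) ≈ 3.18878, so M₂ = 3.18878 × 7.07 ≈ 22.5447 billion.
ΔM = M₂ − M₁ = 22.5447 − 23.0293 = -0.4846 billion.

-0.485 billion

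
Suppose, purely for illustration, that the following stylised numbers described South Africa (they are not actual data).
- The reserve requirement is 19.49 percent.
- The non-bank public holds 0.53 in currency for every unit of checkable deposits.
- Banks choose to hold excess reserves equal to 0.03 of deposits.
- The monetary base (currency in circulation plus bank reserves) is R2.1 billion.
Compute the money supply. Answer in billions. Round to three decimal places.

The money multiplier is m = (1 + c) / (rr + e + c) = (1 + 0.53) / (0.1949 + 0.03 + 0.53) ≈ 2.02676.
So M = m × MB = 2.02676 × 2.1 ≈ 4.2562 billion.

R4.256 billion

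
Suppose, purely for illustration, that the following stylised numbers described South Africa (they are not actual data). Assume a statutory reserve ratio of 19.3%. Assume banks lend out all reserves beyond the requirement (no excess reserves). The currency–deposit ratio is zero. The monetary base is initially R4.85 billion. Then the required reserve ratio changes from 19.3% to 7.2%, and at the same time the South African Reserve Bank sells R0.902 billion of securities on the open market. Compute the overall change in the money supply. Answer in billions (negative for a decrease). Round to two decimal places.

R29.70 billion

Before: m₁ = 1 / (0.193) ≈ 5.1813, MB₁ = 4.85, so M₁ = 5.1813 × 4.85 ≈ 25.1293 billion.
After: m₂ = 1 / (0.072) ≈ 13.8889, MB₂ = 4.85 − 0.902 = 3.948, so M₂ = 13.8889 × 3.948 ≈ 54.8334 billion.
ΔM = M₂ − M₁ = 54.8334 − 25.1293 = 29.7041 billion.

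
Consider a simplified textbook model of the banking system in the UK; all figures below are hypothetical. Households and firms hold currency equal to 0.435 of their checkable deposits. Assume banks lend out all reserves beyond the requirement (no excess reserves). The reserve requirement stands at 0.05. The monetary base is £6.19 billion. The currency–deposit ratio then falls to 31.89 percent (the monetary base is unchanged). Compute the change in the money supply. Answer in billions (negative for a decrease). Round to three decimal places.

Initially m₁ = (1 + 0.435) / (0.05 + 0.435) ≈ 2.95876, so M₁ = 2.95876 × 6.19 ≈ 18.3147 billion.
After the change m₂ = (1 + 0.3189) / (0.05 + 0.3189) ≈ 3.57522, so M₂ = 3.57522 × 6.19 ≈ 22.1306 billion.
ΔM = M₂ − M₁ = 22.1306 − 18.3147 = 3.8159 billion.

£3.816 billion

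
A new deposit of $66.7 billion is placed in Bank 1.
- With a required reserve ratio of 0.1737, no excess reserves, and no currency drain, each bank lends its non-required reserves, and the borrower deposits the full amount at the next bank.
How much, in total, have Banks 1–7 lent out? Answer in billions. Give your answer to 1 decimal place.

Bank i lends (1 − rr)^i of the original deposit: Bank 1 lends 66.7·0.8263 ≈ 55.1142, Bank 2 lends 66.7·0.8263² ≈ 45.5409, and so on.
Summing a geometric series: total = 66.7·[0.8263·(1 − 0.8263^7) / (1 − 0.8263)] ≈ 233.8451 billion.

$233.8 billion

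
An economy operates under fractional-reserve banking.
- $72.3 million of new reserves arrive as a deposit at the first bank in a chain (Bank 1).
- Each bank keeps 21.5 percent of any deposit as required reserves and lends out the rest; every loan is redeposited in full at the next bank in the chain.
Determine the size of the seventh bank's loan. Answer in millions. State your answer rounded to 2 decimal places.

$13.28 million

Each bank lends a fraction (1 − rr) = 0.7850 of the deposit it receives, so Bank 7 receives 72.3·0.7850^6 and lends 72.3·0.7850^7 ≈ 13.2809 million.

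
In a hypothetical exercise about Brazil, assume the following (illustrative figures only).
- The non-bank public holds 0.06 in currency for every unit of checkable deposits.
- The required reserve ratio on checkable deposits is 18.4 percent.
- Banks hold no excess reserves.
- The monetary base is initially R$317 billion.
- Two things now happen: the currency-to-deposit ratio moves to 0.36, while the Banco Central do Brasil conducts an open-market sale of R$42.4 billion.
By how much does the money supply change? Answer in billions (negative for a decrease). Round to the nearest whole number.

-691 billion

Before: m₁ = (1 + 0.06) / (0.184 + 0.06) ≈ 4.3443, MB₁ = 317, so M₁ = 4.3443 × 317 = 1377.1431 billion.
After: m₂ = (1 + 0.36) / (0.184 + 0.36) = 2.5, MB₂ = 317 − 42.4 = 274.6, so M₂ = 2.5 × 274.6 = 686.5 billion.
ΔM = M₂ − M₁ = 686.5 − 1377.1431 = -690.6431 billion.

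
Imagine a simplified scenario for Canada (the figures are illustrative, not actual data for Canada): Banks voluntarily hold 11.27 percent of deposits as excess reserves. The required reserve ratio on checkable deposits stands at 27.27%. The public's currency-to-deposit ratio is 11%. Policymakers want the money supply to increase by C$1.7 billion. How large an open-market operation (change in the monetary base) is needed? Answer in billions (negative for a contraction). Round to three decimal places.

The money multiplier is m = (1 + c) / (rr + e + c) = (1 + 0.11) / (0.2727 + 0.1127 + 0.11) ≈ 2.24061.
ΔMB = ΔM / m = (+1.7) / 2.24061 ≈ 0.7587 billion.

C$0.759 billion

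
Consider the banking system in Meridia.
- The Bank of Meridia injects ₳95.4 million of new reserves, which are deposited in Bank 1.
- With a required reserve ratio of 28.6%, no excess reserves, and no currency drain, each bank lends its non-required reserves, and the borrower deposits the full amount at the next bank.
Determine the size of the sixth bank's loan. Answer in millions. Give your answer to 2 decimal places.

₳12.64 million

Each bank lends a fraction (1 − rr) = 0.7140 of the deposit it receives, so Bank 6 receives 95.4·0.7140^5 and lends 95.4·0.7140^6 ≈ 12.6397 million.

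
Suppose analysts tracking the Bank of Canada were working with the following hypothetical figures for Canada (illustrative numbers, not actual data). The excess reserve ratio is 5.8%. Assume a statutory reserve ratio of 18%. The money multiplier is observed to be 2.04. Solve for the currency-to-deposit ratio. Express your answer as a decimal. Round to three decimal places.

0.495

Using m = 2.04. From m = (1 + c)/(c + rr + e), rearranging gives 1 + c = m·(c + rr + e), so c·(1 − m) = m·(rr + e) − 1.
Hence c = [m·(rr + e) − 1]/(1 − m) = [2.04 × (0.18 + 0.058) − 1] / (1 − 2.04) ≈ 0.494692.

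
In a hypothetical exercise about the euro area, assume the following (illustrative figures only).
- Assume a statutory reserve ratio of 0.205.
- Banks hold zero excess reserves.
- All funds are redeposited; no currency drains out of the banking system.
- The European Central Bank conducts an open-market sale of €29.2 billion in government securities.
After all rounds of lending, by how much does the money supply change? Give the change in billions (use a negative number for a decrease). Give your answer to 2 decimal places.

-142.44 billion

The simple money multiplier is m = 1/rr = 1/0.205 ≈ 4.87805.
An open-market sale reduces the monetary base by 29.2 billion, so ΔM = m × ΔMB = 4.87805 × (−29.2) ≈ -142.4391 billion.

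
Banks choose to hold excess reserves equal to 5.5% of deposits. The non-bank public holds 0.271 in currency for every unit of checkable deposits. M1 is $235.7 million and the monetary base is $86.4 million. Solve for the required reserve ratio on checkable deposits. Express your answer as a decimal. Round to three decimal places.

0.140

Using m = M/MB = 235.7/86.4 ≈ 2.728009. Since m = (1 + c)/(c + rr + e), the denominator satisfies c + rr + e = (1 + c)/m = (1 + 0.271) / 2.728009 ≈ 0.465908.
With c = 0.271 and e = 0.055, the required reserve ratio on checkable deposits is 0.465908 − 0.271 − 0.055 = 0.139908.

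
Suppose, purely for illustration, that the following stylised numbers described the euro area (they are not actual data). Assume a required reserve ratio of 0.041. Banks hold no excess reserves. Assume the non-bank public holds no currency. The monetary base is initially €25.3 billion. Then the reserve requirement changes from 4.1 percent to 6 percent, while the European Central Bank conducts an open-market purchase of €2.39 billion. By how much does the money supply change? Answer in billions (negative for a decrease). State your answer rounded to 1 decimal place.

Before: m₁ = 1 / (0.041) ≈ 24.3902, MB₁ = 25.3, so M₁ = 24.3902 × 25.3 ≈ 617.0721 billion.
After: m₂ = 1 / (0.06) ≈ 16.6667, MB₂ = 25.3 + 2.39 = 27.69, so M₂ = 16.6667 × 27.69 ≈ 461.5009 billion.
ΔM = M₂ − M₁ = 461.5009 − 617.0721 = -155.5712 billion.

-155.6 billion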